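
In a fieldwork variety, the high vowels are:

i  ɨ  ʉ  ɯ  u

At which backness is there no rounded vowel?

front

Unrounded: /i/ (front), /ɨ/ (central), /ɯ/ (back).
Rounded: /ʉ/ (central), /u/ (back).
Every backness has a rounded member except front, where /y/ would be expected.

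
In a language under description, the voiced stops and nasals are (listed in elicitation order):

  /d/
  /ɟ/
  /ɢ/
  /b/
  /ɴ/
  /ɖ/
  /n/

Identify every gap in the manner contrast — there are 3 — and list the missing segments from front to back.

/m/, /ɳ/, /ɲ/

Oral stop: /b/ (bilabial), /d/ (alveolar), /ɖ/ (retroflex), /ɟ/ (palatal), /ɢ/ (uvular).
Nasal: /n/ (alveolar), /ɴ/ (uvular).
Gaps, from front to back: bilabial lacks nasal (/m/); retroflex lacks nasal (/ɳ/); palatal lacks nasal (/ɲ/).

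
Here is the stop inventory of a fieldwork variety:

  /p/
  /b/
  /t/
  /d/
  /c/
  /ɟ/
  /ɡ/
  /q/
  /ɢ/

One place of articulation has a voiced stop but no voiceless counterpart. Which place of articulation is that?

Voiceless: /p/ (bilabial), /t/ (alveolar), /c/ (palatal), /q/ (uvular).
Voiced: /b/ (bilabial), /d/ (alveolar), /ɟ/ (palatal), /ɡ/ (velar), /ɢ/ (uvular).
Every place of articulation has a voiceless member except velar, where /k/ would be expected.

velar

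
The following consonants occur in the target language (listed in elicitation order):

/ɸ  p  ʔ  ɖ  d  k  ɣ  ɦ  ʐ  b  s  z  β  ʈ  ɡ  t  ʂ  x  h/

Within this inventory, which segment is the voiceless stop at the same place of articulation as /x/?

/x/ is a voiceless velar fricative.
The voiceless stop at the same place is a voiceless velar stop — in this inventory, /k/.

/k/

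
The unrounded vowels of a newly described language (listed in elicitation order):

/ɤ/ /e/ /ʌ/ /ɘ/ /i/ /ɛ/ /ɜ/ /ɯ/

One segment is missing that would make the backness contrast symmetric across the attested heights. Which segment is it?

/ɨ/

Front: /i/ (high), /e/ (high-mid), /ɛ/ (low-mid).
Central: /ɘ/ (high-mid), /ɜ/ (low-mid).
Back: /ɯ/ (high), /ɤ/ (high-mid), /ʌ/ (low-mid).
The high row has no central member, so the gap is the high central unrounded vowel /ɨ/.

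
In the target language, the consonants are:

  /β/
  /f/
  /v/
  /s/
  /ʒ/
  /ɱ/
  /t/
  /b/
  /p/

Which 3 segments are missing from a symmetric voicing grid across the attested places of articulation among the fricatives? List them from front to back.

Voiceless: /f/ (labiodental), /s/ (alveolar).
Voiced: /β/ (bilabial), /v/ (labiodental), /ʒ/ (postalveolar).
Gaps, from front to back: bilabial lacks voiceless (/ɸ/); alveolar lacks voiced (/z/); postalveolar lacks voiceless (/ʃ/).

/ɸ/, /z/, /ʃ/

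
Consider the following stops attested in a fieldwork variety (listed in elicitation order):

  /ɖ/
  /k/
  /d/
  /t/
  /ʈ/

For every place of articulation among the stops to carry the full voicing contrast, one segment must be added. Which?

/ɡ/

Voiceless: /t/ (alveolar), /ʈ/ (retroflex), /k/ (velar).
Voiced: /d/ (alveolar), /ɖ/ (retroflex).
The velar row has no voiced member, so the gap is the voiced velar stop /ɡ/.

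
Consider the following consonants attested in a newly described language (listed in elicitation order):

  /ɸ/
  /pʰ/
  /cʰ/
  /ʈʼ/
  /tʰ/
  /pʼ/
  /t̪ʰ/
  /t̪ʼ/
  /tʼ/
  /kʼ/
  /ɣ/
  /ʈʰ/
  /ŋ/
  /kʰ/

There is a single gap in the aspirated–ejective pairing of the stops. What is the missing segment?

/cʼ/

place of articulation  aspirated  ejective
bilabial          pʰ        pʼ      
dental            t̪ʰ       t̪ʼ     
alveolar          tʰ        tʼ      
retroflex         ʈʰ        ʈʼ      
palatal           cʰ        —       
velar             kʰ        kʼ      
The palatal row has no ejective member, so the gap is the ejective palatal stop /cʼ/.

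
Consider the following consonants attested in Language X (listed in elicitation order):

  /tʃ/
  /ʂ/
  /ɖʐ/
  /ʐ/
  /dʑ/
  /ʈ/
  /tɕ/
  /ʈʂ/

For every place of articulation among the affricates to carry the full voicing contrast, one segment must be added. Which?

place of articulation  voiceless  voiced  
postalveolar      tʃ        —       
retroflex         ʈʂ        ɖʐ      
alveolo-palatal   tɕ        dʑ      
The postalveolar row has no voiced member, so the gap is the voiced postalveolar affricate /dʒ/.

/dʒ/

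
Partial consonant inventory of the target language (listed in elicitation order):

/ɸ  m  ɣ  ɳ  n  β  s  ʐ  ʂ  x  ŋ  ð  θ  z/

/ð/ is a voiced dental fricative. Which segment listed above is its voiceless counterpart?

/θ/

The voiceless counterpart is a voiceless dental fricative — in this inventory, /θ/.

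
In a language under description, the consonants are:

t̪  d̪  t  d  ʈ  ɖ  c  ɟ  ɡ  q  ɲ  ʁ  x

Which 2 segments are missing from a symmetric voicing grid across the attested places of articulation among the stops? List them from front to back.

/k/, /ɢ/

dental: voiceless /t̪/, voiced /d̪/.
alveolar: voiceless /t/, voiced /d/.
retroflex: voiceless /ʈ/, voiced /ɖ/.
palatal: voiceless /c/, voiced /ɟ/.
velar: voiceless —, voiced /ɡ/.
uvular: voiceless /q/, voiced —.
Gaps, from front to back: velar lacks voiceless (/k/); uvular lacks voiced (/ɢ/).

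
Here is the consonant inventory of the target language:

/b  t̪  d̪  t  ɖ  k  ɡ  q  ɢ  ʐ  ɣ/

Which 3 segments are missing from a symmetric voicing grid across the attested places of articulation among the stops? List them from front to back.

Voiceless: /t̪/ (dental), /t/ (alveolar), /k/ (velar), /q/ (uvular).
Voiced: /b/ (bilabial), /d̪/ (dental), /ɖ/ (retroflex), /ɡ/ (velar), /ɢ/ (uvular).
Gaps, from front to back: bilabial lacks voiceless (/p/); alveolar lacks voiced (/d/); retroflex lacks voiceless (/ʈ/).

/p/, /d/, /ʈ/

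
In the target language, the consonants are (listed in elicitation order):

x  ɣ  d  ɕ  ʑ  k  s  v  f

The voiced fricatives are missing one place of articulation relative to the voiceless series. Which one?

alveolar

place of articulation  voiceless  voiced  
labiodental       f         v       
alveolar          s         —       
alveolo-palatal   ɕ         ʑ       
velar             x         ɣ       
Every place of articulation has a voiced member except alveolar, where /z/ would be expected.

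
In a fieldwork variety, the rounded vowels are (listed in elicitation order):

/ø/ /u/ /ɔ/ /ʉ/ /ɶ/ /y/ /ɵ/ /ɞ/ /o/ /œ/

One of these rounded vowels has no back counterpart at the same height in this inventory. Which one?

/ɶ/

High: /y/ ~ /ʉ/ ~ /u/
High-mid: /ø/ ~ /ɵ/ ~ /o/
Low-mid: /œ/ ~ /ɞ/ ~ /ɔ/
Low: only /ɶ/ (front); no back partner.
So /ɶ/ is the unpaired segment.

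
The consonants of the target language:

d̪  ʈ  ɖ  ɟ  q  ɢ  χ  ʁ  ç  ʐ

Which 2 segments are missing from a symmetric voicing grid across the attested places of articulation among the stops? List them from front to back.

/t̪/, /c/

Voiceless: /ʈ/ (retroflex), /q/ (uvular).
Voiced: /d̪/ (dental), /ɖ/ (retroflex), /ɟ/ (palatal), /ɢ/ (uvular).
Gaps, from front to back: dental lacks voiceless (/t̪/); palatal lacks voiceless (/c/).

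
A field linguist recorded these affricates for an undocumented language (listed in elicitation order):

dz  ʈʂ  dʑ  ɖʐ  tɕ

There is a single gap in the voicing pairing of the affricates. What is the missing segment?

place of articulation  voiceless  voiced  
alveolar          —         dz      
retroflex         ʈʂ        ɖʐ      
alveolo-palatal   tɕ        dʑ      
The alveolar row has no voiceless member, so the gap is the voiceless alveolar affricate /ts/.

/ts/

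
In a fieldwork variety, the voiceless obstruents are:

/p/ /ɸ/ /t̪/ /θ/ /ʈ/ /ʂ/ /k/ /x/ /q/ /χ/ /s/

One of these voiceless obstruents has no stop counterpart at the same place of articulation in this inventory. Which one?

Bilabial: /p/ ~ /ɸ/
Dental: /t̪/ ~ /θ/
Retroflex: /ʈ/ ~ /ʂ/
Velar: /k/ ~ /x/
Uvular: /q/ ~ /χ/
Alveolar: only /s/ (fricative); no stop partner.
So /s/ is the unpaired segment.

/s/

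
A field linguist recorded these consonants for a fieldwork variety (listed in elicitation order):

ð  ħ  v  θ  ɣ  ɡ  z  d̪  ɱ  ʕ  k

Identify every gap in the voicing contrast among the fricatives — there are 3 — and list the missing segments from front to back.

/f/, /s/, /x/

Voiceless: /θ/ (dental), /ħ/ (pharyngeal).
Voiced: /v/ (labiodental), /ð/ (dental), /z/ (alveolar), /ɣ/ (velar), /ʕ/ (pharyngeal).
Gaps, from front to back: labiodental lacks voiceless (/f/); alveolar lacks voiceless (/s/); velar lacks voiceless (/x/).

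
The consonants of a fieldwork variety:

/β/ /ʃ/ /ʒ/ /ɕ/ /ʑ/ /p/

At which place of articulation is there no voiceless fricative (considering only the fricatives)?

Voiceless: /ʃ/ (postalveolar), /ɕ/ (alveolo-palatal).
Voiced: /β/ (bilabial), /ʒ/ (postalveolar), /ʑ/ (alveolo-palatal).
Every place of articulation has a voiceless member except bilabial, where /ɸ/ would be expected.

bilabial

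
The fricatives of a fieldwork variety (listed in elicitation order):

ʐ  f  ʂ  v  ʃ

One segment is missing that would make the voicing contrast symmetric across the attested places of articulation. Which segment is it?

place of articulation  voiceless  voiced  
labiodental       f         v       
postalveolar      ʃ         —       
retroflex         ʂ         ʐ       
The postalveolar row has no voiced member, so the gap is the voiced postalveolar fricative /ʒ/.

/ʒ/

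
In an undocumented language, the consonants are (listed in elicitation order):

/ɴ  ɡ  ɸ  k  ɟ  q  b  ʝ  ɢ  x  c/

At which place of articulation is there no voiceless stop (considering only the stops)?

bilabial

bilabial: voiceless —, voiced /b/.
palatal: voiceless /c/, voiced /ɟ/.
velar: voiceless /k/, voiced /ɡ/.
uvular: voiceless /q/, voiced /ɢ/.
Every place of articulation has a voiceless member except bilabial, where /p/ would be expected.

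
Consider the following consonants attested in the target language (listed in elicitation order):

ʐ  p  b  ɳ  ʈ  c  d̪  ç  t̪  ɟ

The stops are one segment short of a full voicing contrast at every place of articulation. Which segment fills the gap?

/ɖ/

bilabial: voiceless /p/, voiced /b/.
dental: voiceless /t̪/, voiced /d̪/.
retroflex: voiceless /ʈ/, voiced —.
palatal: voiceless /c/, voiced /ɟ/.
The retroflex row has no voiced member, so the gap is the voiced retroflex stop /ɖ/.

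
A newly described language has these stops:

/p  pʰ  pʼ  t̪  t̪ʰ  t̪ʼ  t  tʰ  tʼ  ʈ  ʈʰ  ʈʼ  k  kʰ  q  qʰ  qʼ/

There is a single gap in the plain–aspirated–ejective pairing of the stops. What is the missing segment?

/kʼ/

place of articulation  plain     aspirated  ejective
bilabial          p         pʰ        pʼ      
dental            t̪        t̪ʰ       t̪ʼ     
alveolar          t         tʰ        tʼ      
retroflex         ʈ         ʈʰ        ʈʼ      
velar             k         kʰ        —       
uvular            q         qʰ        qʼ      
The velar row has no ejective member, so the gap is the ejective velar stop /kʼ/.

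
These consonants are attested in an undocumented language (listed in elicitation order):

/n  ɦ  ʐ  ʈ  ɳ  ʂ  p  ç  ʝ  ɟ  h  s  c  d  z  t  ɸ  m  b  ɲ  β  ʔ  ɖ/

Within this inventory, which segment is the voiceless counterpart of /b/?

/b/ is a voiced bilabial stop.
The voiceless counterpart is a voiceless bilabial stop — in this inventory, /p/.

/p/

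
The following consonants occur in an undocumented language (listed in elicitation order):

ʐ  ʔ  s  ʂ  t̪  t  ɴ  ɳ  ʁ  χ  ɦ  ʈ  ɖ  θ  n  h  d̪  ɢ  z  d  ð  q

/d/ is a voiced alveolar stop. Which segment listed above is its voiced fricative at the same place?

The voiced fricative at the same place is a voiced alveolar fricative — in this inventory, /z/.

/z/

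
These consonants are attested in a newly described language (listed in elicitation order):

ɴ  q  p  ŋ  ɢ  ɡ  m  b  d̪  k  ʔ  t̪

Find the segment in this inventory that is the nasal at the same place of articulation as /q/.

/ɴ/

/q/ is a voiceless uvular stop.
The nasal at the same place is an uvular nasal — in this inventory, /ɴ/.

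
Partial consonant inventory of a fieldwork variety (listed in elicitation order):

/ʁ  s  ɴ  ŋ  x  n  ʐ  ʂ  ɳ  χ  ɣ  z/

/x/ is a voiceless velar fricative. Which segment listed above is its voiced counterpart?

/ɣ/

The voiced counterpart is a voiced velar fricative — in this inventory, /ɣ/.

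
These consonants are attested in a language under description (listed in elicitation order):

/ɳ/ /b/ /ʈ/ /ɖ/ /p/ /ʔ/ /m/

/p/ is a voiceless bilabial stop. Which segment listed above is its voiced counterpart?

The voiced counterpart is a voiced bilabial stop — in this inventory, /b/.

/b/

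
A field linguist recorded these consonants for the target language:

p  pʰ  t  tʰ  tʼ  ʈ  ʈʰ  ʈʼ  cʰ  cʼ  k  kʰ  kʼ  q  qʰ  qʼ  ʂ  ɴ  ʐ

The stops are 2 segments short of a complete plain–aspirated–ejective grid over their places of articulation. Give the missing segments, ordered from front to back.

/pʼ/, /c/

place of articulation  plain     aspirated  ejective
bilabial          p         pʰ        —       
alveolar          t         tʰ        tʼ      
retroflex         ʈ         ʈʰ        ʈʼ      
palatal           —         cʰ        cʼ      
velar             k         kʰ        kʼ      
uvular            q         qʰ        qʼ      
Gaps, from front to back: bilabial lacks ejective (/pʼ/); palatal lacks plain (/c/).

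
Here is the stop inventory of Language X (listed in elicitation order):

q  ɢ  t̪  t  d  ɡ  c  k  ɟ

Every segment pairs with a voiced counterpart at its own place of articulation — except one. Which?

Alveolar: /t/ ~ /d/
Palatal: /c/ ~ /ɟ/
Velar: /k/ ~ /ɡ/
Uvular: /q/ ~ /ɢ/
Dental: only /t̪/ (voiceless); no voiced partner.
So /t̪/ is the unpaired segment.

/t̪/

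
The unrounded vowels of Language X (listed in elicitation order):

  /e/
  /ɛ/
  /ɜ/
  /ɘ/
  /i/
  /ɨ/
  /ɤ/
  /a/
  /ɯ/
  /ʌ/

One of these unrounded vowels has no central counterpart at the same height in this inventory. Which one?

/a/

High: /i/ ~ /ɨ/ ~ /ɯ/
High-mid: /e/ ~ /ɘ/ ~ /ɤ/
Low-mid: /ɛ/ ~ /ɜ/ ~ /ʌ/
Low: only /a/ (front); no central partner.
So /a/ is the unpaired segment.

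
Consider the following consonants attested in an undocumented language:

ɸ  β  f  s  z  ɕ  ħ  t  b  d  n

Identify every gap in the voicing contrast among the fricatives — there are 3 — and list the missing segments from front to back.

/v/, /ʑ/, /ʕ/

Voiceless: /ɸ/ (bilabial), /f/ (labiodental), /s/ (alveolar), /ɕ/ (alveolo-palatal), /ħ/ (pharyngeal).
Voiced: /β/ (bilabial), /z/ (alveolar).
Gaps, from front to back: labiodental lacks voiced (/v/); alveolo-palatal lacks voiced (/ʑ/); pharyngeal lacks voiced (/ʕ/).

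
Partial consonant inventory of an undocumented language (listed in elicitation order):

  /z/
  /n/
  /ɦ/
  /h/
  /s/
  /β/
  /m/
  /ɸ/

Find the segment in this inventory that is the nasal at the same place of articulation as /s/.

/s/ is a voiceless alveolar fricative.
The nasal at the same place is an alveolar nasal — in this inventory, /n/.

/n/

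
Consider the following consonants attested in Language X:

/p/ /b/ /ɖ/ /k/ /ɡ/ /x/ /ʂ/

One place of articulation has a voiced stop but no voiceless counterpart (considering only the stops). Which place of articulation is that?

retroflex

Voiceless: /p/ (bilabial), /k/ (velar).
Voiced: /b/ (bilabial), /ɖ/ (retroflex), /ɡ/ (velar).
Every place of articulation has a voiceless member except retroflex, where /ʈ/ would be expected.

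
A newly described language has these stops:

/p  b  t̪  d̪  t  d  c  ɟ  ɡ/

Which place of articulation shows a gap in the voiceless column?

Voiceless: /p/ (bilabial), /t̪/ (dental), /t/ (alveolar), /c/ (palatal).
Voiced: /b/ (bilabial), /d̪/ (dental), /d/ (alveolar), /ɟ/ (palatal), /ɡ/ (velar).
Every place of articulation has a voiceless member except velar, where /k/ would be expected.

velar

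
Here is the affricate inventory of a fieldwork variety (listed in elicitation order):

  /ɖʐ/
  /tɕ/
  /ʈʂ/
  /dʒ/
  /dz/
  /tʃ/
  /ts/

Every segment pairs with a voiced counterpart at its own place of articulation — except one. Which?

Alveolar: /ts/ ~ /dz/
Postalveolar: /tʃ/ ~ /dʒ/
Retroflex: /ʈʂ/ ~ /ɖʐ/
Alveolo-palatal: only /tɕ/ (voiceless); no voiced partner.
So /tɕ/ is the unpaired segment.

/tɕ/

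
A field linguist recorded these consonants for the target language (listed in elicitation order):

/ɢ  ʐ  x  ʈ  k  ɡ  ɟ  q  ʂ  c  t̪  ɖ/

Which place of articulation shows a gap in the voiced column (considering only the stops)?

dental

Voiceless: /t̪/ (dental), /ʈ/ (retroflex), /c/ (palatal), /k/ (velar), /q/ (uvular).
Voiced: /ɖ/ (retroflex), /ɟ/ (palatal), /ɡ/ (velar), /ɢ/ (uvular).
Every place of articulation has a voiced member except dental, where /d̪/ would be expected.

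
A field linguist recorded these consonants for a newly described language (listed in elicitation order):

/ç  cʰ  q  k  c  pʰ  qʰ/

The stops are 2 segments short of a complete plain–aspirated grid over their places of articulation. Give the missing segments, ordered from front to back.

place of articulation  plain     aspirated
bilabial          —         pʰ      
palatal           c         cʰ      
velar             k         —       
uvular            q         qʰ      
Gaps, from front to back: bilabial lacks plain (/p/); velar lacks aspirated (/kʰ/).

/p/, /kʰ/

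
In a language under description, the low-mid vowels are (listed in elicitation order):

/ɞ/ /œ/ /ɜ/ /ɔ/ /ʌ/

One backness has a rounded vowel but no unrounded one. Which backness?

front

backness          unrounded  rounded 
front             —         œ       
central           ɜ         ɞ       
back              ʌ         ɔ       
Every backness has an unrounded member except front, where /ɛ/ would be expected.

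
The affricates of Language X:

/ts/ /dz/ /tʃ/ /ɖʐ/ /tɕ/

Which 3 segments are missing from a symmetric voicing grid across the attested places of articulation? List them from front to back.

place of articulation  voiceless  voiced  
alveolar          ts        dz      
postalveolar      tʃ        —       
retroflex         —         ɖʐ      
alveolo-palatal   tɕ        —       
Gaps, from front to back: postalveolar lacks voiced (/dʒ/); retroflex lacks voiceless (/ʈʂ/); alveolo-palatal lacks voiced (/dʑ/).

/dʒ/, /ʈʂ/, /dʑ/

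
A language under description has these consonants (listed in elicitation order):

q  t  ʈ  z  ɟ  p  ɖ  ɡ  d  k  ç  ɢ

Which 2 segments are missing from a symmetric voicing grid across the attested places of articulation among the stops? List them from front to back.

/b/, /c/

place of articulation  voiceless  voiced  
bilabial          p         —       
alveolar          t         d       
retroflex         ʈ         ɖ       
palatal           —         ɟ       
velar             k         ɡ       
uvular            q         ɢ       
Gaps, from front to back: bilabial lacks voiced (/b/); palatal lacks voiceless (/c/).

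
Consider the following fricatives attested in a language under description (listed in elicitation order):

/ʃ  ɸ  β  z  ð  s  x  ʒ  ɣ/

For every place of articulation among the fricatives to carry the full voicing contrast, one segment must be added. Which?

/θ/

bilabial: voiceless /ɸ/, voiced /β/.
dental: voiceless —, voiced /ð/.
alveolar: voiceless /s/, voiced /z/.
postalveolar: voiceless /ʃ/, voiced /ʒ/.
velar: voiceless /x/, voiced /ɣ/.
The dental row has no voiceless member, so the gap is the voiceless dental fricative /θ/.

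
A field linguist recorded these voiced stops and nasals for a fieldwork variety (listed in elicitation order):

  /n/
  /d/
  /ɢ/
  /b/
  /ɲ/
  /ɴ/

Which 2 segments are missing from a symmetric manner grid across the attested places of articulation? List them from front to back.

place of articulation  oral stop  nasal   
bilabial          b         —       
alveolar          d         n       
palatal           —         ɲ       
uvular            ɢ         ɴ       
Gaps, from front to back: bilabial lacks nasal (/m/); palatal lacks oral stop (/ɟ/).

/m/, /ɟ/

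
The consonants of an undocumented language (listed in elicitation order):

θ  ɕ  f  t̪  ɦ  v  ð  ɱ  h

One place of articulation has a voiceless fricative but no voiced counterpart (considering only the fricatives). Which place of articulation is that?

alveolo-palatal

labiodental: voiceless /f/, voiced /v/.
dental: voiceless /θ/, voiced /ð/.
alveolo-palatal: voiceless /ɕ/, voiced —.
glottal: voiceless /h/, voiced /ɦ/.
Every place of articulation has a voiced member except alveolo-palatal, where /ʑ/ would be expected.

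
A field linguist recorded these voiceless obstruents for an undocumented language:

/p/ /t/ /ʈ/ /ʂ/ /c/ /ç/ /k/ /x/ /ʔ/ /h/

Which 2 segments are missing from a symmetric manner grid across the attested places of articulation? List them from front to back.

/ɸ/, /s/

place of articulation  stop      fricative
bilabial          p         —       
alveolar          t         —       
retroflex         ʈ         ʂ       
palatal           c         ç       
velar             k         x       
glottal           ʔ         h       
Gaps, from front to back: bilabial lacks fricative (/ɸ/); alveolar lacks fricative (/s/).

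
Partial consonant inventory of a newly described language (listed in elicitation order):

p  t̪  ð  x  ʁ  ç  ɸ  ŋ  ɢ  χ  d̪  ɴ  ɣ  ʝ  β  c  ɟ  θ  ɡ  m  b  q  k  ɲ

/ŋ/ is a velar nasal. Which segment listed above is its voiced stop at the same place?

The voiced stop at the same place is a voiced velar stop — in this inventory, /ɡ/.

/ɡ/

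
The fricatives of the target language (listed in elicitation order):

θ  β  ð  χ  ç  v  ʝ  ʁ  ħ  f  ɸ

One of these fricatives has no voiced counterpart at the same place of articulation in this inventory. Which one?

Bilabial: /ɸ/ ~ /β/
Labiodental: /f/ ~ /v/
Dental: /θ/ ~ /ð/
Palatal: /ç/ ~ /ʝ/
Uvular: /χ/ ~ /ʁ/
Pharyngeal: only /ħ/ (voiceless); no voiced partner.
So /ħ/ is the unpaired segment.

/ħ/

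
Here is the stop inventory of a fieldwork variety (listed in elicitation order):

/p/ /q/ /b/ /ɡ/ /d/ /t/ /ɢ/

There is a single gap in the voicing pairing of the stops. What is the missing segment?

bilabial: voiceless /p/, voiced /b/.
alveolar: voiceless /t/, voiced /d/.
velar: voiceless —, voiced /ɡ/.
uvular: voiceless /q/, voiced /ɢ/.
The velar row has no voiceless member, so the gap is the voiceless velar stop /k/.

/k/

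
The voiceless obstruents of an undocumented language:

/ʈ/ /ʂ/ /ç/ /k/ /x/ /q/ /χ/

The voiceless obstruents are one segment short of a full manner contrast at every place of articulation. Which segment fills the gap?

retroflex: stop /ʈ/, fricative /ʂ/.
palatal: stop —, fricative /ç/.
velar: stop /k/, fricative /x/.
uvular: stop /q/, fricative /χ/.
The palatal row has no stop member, so the gap is the palatal stop /c/.

/c/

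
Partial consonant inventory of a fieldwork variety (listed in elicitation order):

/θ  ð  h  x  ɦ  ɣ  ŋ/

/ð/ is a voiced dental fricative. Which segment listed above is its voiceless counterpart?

/θ/

The voiceless counterpart is a voiceless dental fricative — in this inventory, /θ/.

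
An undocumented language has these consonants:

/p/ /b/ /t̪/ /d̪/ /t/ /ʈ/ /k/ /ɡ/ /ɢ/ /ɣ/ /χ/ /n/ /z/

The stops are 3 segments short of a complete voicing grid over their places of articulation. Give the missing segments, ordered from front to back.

/d/, /ɖ/, /q/

Voiceless: /p/ (bilabial), /t̪/ (dental), /t/ (alveolar), /ʈ/ (retroflex), /k/ (velar).
Voiced: /b/ (bilabial), /d̪/ (dental), /ɡ/ (velar), /ɢ/ (uvular).
Gaps, from front to back: alveolar lacks voiced (/d/); retroflex lacks voiced (/ɖ/); uvular lacks voiceless (/q/).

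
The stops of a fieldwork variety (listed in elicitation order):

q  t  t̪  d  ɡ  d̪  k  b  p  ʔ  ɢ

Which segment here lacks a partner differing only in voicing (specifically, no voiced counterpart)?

Bilabial: /p/ ~ /b/
Dental: /t̪/ ~ /d̪/
Alveolar: /t/ ~ /d/
Velar: /k/ ~ /ɡ/
Uvular: /q/ ~ /ɢ/
Glottal: only /ʔ/ (voiceless); no voiced partner.
So /ʔ/ is the unpaired segment.

/ʔ/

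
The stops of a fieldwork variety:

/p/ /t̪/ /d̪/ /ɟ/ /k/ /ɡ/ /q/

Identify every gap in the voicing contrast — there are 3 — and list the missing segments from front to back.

/b/, /c/, /ɢ/

bilabial: voiceless /p/, voiced —.
dental: voiceless /t̪/, voiced /d̪/.
palatal: voiceless —, voiced /ɟ/.
velar: voiceless /k/, voiced /ɡ/.
uvular: voiceless /q/, voiced —.
Gaps, from front to back: bilabial lacks voiced (/b/); palatal lacks voiceless (/c/); uvular lacks voiced (/ɢ/).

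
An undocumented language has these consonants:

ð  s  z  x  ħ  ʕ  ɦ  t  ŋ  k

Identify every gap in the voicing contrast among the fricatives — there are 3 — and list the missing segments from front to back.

/θ/, /ɣ/, /h/

dental: voiceless —, voiced /ð/.
alveolar: voiceless /s/, voiced /z/.
velar: voiceless /x/, voiced —.
pharyngeal: voiceless /ħ/, voiced /ʕ/.
glottal: voiceless —, voiced /ɦ/.
Gaps, from front to back: dental lacks voiceless (/θ/); velar lacks voiced (/ɣ/); glottal lacks voiceless (/h/).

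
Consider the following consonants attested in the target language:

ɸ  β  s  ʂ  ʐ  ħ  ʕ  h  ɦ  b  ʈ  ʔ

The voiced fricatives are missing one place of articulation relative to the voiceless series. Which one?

Voiceless: /ɸ/ (bilabial), /s/ (alveolar), /ʂ/ (retroflex), /ħ/ (pharyngeal), /h/ (glottal).
Voiced: /β/ (bilabial), /ʐ/ (retroflex), /ʕ/ (pharyngeal), /ɦ/ (glottal).
Every place of articulation has a voiced member except alveolar, where /z/ would be expected.

alveolar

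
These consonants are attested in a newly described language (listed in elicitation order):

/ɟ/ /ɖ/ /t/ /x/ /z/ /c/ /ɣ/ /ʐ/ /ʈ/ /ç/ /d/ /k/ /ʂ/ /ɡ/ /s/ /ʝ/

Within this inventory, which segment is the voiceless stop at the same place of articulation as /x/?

/x/ is a voiceless velar fricative.
The voiceless stop at the same place is a voiceless velar stop — in this inventory, /k/.

/k/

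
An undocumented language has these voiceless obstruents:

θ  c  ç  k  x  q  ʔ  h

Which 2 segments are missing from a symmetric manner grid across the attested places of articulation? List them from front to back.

Stop: /c/ (palatal), /k/ (velar), /q/ (uvular), /ʔ/ (glottal).
Fricative: /θ/ (dental), /ç/ (palatal), /x/ (velar), /h/ (glottal).
Gaps, from front to back: dental lacks stop (/t̪/); uvular lacks fricative (/χ/).

/t̪/, /χ/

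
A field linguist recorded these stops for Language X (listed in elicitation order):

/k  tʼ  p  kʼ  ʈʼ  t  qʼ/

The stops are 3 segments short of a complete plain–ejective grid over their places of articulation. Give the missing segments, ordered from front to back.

place of articulation  plain     ejective
bilabial          p         —       
alveolar          t         tʼ      
retroflex         —         ʈʼ      
velar             k         kʼ      
uvular            —         qʼ      
Gaps, from front to back: bilabial lacks ejective (/pʼ/); retroflex lacks plain (/ʈ/); uvular lacks plain (/q/).

/pʼ/, /ʈ/, /q/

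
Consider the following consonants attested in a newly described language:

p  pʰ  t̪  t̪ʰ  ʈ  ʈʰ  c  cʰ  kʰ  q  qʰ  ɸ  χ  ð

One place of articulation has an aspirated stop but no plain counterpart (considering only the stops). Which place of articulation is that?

velar

place of articulation  plain     aspirated
bilabial          p         pʰ      
dental            t̪        t̪ʰ     
retroflex         ʈ         ʈʰ      
palatal           c         cʰ      
velar             —         kʰ      
uvular            q         qʰ      
Every place of articulation has a plain member except velar, where /k/ would be expected.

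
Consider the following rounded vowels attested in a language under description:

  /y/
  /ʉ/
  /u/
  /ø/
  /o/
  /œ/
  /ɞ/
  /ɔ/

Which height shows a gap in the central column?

high-mid

height            front     central   back    
high              y         ʉ         u       
high-mid          ø         —         o       
low-mid           œ         ɞ         ɔ       
Every height has a central member except high-mid, where /ɵ/ would be expected.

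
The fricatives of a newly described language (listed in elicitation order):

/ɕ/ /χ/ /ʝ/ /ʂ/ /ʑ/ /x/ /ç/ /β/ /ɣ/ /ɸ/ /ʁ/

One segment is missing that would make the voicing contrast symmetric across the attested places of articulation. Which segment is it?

/ʐ/

place of articulation  voiceless  voiced  
bilabial          ɸ         β       
retroflex         ʂ         —       
alveolo-palatal   ɕ         ʑ       
palatal           ç         ʝ       
velar             x         ɣ       
uvular            χ         ʁ       
The retroflex row has no voiced member, so the gap is the voiced retroflex fricative /ʐ/.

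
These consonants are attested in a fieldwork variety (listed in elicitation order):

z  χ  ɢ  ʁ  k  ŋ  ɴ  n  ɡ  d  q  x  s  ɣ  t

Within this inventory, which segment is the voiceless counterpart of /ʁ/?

/ʁ/ is a voiced uvular fricative.
The voiceless counterpart is a voiceless uvular fricative — in this inventory, /χ/.

/χ/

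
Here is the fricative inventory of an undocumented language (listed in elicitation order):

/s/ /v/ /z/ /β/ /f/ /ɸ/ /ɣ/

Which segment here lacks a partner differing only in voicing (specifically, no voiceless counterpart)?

/ɣ/

Bilabial: /ɸ/ ~ /β/
Labiodental: /f/ ~ /v/
Alveolar: /s/ ~ /z/
Velar: only /ɣ/ (voiced); no voiceless partner.
So /ɣ/ is the unpaired segment.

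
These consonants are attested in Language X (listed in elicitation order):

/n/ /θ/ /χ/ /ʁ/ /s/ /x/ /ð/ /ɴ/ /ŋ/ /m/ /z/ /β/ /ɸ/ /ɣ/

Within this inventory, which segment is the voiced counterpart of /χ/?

/χ/ is a voiceless uvular fricative.
The voiced counterpart is a voiced uvular fricative — in this inventory, /ʁ/.

/ʁ/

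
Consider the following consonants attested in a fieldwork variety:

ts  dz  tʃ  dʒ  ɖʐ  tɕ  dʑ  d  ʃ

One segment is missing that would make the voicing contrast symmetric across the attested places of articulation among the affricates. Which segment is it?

/ʈʂ/

Voiceless: /ts/ (alveolar), /tʃ/ (postalveolar), /tɕ/ (alveolo-palatal).
Voiced: /dz/ (alveolar), /dʒ/ (postalveolar), /ɖʐ/ (retroflex), /dʑ/ (alveolo-palatal).
The retroflex row has no voiceless member, so the gap is the voiceless retroflex affricate /ʈʂ/.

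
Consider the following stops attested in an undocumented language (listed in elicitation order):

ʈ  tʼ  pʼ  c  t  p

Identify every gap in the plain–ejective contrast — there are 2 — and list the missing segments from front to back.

/ʈʼ/, /cʼ/

place of articulation  plain     ejective
bilabial          p         pʼ      
alveolar          t         tʼ      
retroflex         ʈ         —       
palatal           c         —       
Gaps, from front to back: retroflex lacks ejective (/ʈʼ/); palatal lacks ejective (/cʼ/).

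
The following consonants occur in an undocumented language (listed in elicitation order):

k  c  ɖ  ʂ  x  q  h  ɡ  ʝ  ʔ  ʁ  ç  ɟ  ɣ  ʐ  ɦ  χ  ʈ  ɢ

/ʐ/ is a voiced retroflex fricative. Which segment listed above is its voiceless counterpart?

/ʂ/

The voiceless counterpart is a voiceless retroflex fricative — in this inventory, /ʂ/.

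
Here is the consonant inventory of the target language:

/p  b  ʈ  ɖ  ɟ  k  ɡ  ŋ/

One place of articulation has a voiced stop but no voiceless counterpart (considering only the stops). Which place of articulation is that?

Voiceless: /p/ (bilabial), /ʈ/ (retroflex), /k/ (velar).
Voiced: /b/ (bilabial), /ɖ/ (retroflex), /ɟ/ (palatal), /ɡ/ (velar).
Every place of articulation has a voiceless member except palatal, where /c/ would be expected.

palatal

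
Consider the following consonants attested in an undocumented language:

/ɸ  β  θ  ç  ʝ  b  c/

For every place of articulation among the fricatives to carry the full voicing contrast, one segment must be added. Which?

bilabial: voiceless /ɸ/, voiced /β/.
dental: voiceless /θ/, voiced —.
palatal: voiceless /ç/, voiced /ʝ/.
The dental row has no voiced member, so the gap is the voiced dental fricative /ð/.

/ð/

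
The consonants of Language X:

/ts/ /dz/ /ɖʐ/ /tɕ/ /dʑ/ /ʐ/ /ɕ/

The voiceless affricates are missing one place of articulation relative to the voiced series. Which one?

retroflex

place of articulation  voiceless  voiced  
alveolar          ts        dz      
retroflex         —         ɖʐ      
alveolo-palatal   tɕ        dʑ      
Every place of articulation has a voiceless member except retroflex, where /ʈʂ/ would be expected.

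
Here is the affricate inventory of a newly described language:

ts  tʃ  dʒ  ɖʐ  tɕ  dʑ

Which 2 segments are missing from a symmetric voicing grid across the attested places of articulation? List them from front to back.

/dz/, /ʈʂ/

Voiceless: /ts/ (alveolar), /tʃ/ (postalveolar), /tɕ/ (alveolo-palatal).
Voiced: /dʒ/ (postalveolar), /ɖʐ/ (retroflex), /dʑ/ (alveolo-palatal).
Gaps, from front to back: alveolar lacks voiced (/dz/); retroflex lacks voiceless (/ʈʂ/).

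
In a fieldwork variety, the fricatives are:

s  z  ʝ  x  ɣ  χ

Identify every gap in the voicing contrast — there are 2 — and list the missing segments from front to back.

/ç/, /ʁ/

place of articulation  voiceless  voiced  
alveolar          s         z       
palatal           —         ʝ       
velar             x         ɣ       
uvular            χ         —       
Gaps, from front to back: palatal lacks voiceless (/ç/); uvular lacks voiced (/ʁ/).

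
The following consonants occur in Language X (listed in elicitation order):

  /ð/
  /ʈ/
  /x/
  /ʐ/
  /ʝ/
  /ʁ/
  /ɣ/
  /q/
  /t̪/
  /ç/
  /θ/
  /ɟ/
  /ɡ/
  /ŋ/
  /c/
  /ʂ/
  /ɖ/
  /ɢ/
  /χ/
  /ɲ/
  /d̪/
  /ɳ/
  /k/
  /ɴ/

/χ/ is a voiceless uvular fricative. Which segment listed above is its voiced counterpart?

The voiced counterpart is a voiced uvular fricative — in this inventory, /ʁ/.

/ʁ/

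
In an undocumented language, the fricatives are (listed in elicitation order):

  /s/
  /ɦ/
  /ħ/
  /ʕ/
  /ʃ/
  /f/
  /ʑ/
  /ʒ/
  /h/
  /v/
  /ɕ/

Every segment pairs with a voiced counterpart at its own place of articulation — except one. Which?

Labiodental: /f/ ~ /v/
Postalveolar: /ʃ/ ~ /ʒ/
Alveolo-palatal: /ɕ/ ~ /ʑ/
Pharyngeal: /ħ/ ~ /ʕ/
Glottal: /h/ ~ /ɦ/
Alveolar: only /s/ (voiceless); no voiced partner.
So /s/ is the unpaired segment.

/s/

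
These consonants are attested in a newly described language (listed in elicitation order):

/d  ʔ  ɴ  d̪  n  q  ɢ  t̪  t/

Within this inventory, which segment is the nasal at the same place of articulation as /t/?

/t/ is a voiceless alveolar stop.
The nasal at the same place is an alveolar nasal — in this inventory, /n/.

/n/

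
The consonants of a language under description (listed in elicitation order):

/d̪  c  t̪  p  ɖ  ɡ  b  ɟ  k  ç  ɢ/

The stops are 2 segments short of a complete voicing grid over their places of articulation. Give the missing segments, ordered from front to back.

/ʈ/, /q/

place of articulation  voiceless  voiced  
bilabial          p         b       
dental            t̪        d̪      
retroflex         —         ɖ       
palatal           c         ɟ       
velar             k         ɡ       
uvular            —         ɢ       
Gaps, from front to back: retroflex lacks voiceless (/ʈ/); uvular lacks voiceless (/q/).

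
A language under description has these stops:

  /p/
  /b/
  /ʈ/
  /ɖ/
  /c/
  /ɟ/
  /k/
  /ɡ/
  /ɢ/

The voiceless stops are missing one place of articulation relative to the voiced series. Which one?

uvular

bilabial: voiceless /p/, voiced /b/.
retroflex: voiceless /ʈ/, voiced /ɖ/.
palatal: voiceless /c/, voiced /ɟ/.
velar: voiceless /k/, voiced /ɡ/.
uvular: voiceless —, voiced /ɢ/.
Every place of articulation has a voiceless member except uvular, where /q/ would be expected.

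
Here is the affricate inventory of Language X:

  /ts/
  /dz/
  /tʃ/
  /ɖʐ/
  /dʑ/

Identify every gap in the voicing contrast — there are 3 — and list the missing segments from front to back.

alveolar: voiceless /ts/, voiced /dz/.
postalveolar: voiceless /tʃ/, voiced —.
retroflex: voiceless —, voiced /ɖʐ/.
alveolo-palatal: voiceless —, voiced /dʑ/.
Gaps, from front to back: postalveolar lacks voiced (/dʒ/); retroflex lacks voiceless (/ʈʂ/); alveolo-palatal lacks voiceless (/tɕ/).

/dʒ/, /ʈʂ/, /tɕ/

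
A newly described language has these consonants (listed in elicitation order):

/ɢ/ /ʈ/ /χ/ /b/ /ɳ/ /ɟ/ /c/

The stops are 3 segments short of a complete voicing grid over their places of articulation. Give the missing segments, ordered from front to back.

/p/, /ɖ/, /q/

place of articulation  voiceless  voiced  
bilabial          —         b       
retroflex         ʈ         —       
palatal           c         ɟ       
uvular            —         ɢ       
Gaps, from front to back: bilabial lacks voiceless (/p/); retroflex lacks voiced (/ɖ/); uvular lacks voiceless (/q/).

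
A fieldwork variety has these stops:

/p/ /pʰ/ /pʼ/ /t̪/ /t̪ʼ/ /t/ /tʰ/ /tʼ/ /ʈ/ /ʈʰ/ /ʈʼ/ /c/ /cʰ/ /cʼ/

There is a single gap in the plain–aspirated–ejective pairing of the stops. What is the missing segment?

/t̪ʰ/

place of articulation  plain     aspirated  ejective
bilabial          p         pʰ        pʼ      
dental            t̪        —         t̪ʼ     
alveolar          t         tʰ        tʼ      
retroflex         ʈ         ʈʰ        ʈʼ      
palatal           c         cʰ        cʼ      
The dental row has no aspirated member, so the gap is the aspirated dental stop /t̪ʰ/.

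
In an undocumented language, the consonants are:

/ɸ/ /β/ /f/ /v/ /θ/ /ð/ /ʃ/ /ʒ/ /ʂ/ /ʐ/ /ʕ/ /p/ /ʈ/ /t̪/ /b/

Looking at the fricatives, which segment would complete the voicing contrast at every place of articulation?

/ħ/

place of articulation  voiceless  voiced  
bilabial          ɸ         β       
labiodental       f         v       
dental            θ         ð       
postalveolar      ʃ         ʒ       
retroflex         ʂ         ʐ       
pharyngeal        —         ʕ       
The pharyngeal row has no voiceless member, so the gap is the voiceless pharyngeal fricative /ħ/.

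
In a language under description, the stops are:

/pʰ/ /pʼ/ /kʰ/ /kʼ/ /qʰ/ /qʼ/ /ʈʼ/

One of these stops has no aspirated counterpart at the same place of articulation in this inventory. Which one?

/ʈʼ/

Bilabial: /pʰ/ ~ /pʼ/
Velar: /kʰ/ ~ /kʼ/
Uvular: /qʰ/ ~ /qʼ/
Retroflex: only /ʈʼ/ (ejective); no aspirated partner.
So /ʈʼ/ is the unpaired segment.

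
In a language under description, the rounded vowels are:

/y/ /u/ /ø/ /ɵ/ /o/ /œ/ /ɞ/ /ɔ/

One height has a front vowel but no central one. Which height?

high

high: front /y/, central —, back /u/.
high-mid: front /ø/, central /ɵ/, back /o/.
low-mid: front /œ/, central /ɞ/, back /ɔ/.
Every height has a central member except high, where /ʉ/ would be expected.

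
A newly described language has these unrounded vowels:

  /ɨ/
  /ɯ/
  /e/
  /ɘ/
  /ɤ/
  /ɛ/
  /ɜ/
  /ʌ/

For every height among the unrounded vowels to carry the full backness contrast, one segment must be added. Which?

/i/

high: front —, central /ɨ/, back /ɯ/.
high-mid: front /e/, central /ɘ/, back /ɤ/.
low-mid: front /ɛ/, central /ɜ/, back /ʌ/.
The high row has no front member, so the gap is the high front unrounded vowel /i/.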